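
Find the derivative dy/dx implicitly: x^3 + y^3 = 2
Differentiate the relation implicitly: treat y = y(x) and apply the chain rule, so every y-derivative picks up a y' = dy/dx factor.

With everything moved to the left-hand side, differentiate term by term:
  d/dx[x^3] = 3x^2
  d/dx[y^3] = 3y^2·y'
  d/dx[-2] = 0

Separating the contributions that come from x directly and those that come through y:
  without y':      3x^2
  multiplying y':  3y^2

so (3x^2) + (3y^2)·y' = 0, and therefore
  dy/dx = -(3x^2)/(3y^2) = -x^2/y^2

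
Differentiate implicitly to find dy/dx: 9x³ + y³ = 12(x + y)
Differentiate both sides with respect to x, treating y as y(x). By the chain rule, any term containing y contributes a factor of y' = dy/dx when we differentiate it.

Move every term to one side and write the relation as F(x, y) = 0. Term by term,
  d/dx[9x^3] = 27x^2
  d/dx[-12x] = -12
  d/dx[y^3] = 3y^2·y'
  d/dx[-12y] = -12·y'

The pieces without y' make up ∂F/∂x and the coefficient of y' is ∂F/∂y:
  ∂F/∂x = 27x^2 - 12,
  ∂F/∂y = 3y^2 - 12.

Since d/dx[F] = ∂F/∂x + (∂F/∂y)·y' = 0, solve for y':
  (∂F/∂y)·y' = -∂F/∂x
  dy/dx = -(∂F/∂x)/(∂F/∂y) = -(27x^2 - 12)/(3y^2 - 12) = (4 - 9x^2)/(y^2 - 4)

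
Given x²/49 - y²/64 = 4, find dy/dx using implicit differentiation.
Apply d/dx to both sides, remembering that y depends on x. Each occurrence of y therefore brings in a y' = dy/dx via the chain rule.

With F(x, y) equal to the left-hand side minus the right, differentiate F term by term:
  d/dx[x^2/49] = 2x/49
  d/dx[-y^2/64] = -y·y'/32
  d/dx[-4] = 0
Adding these up, d/dx[F] = 0 becomes
  (2x/49) + (-y/32)·y' = 0,
so isolating y',
  dy/dx = -(2x/49)/(-y/32) = 64x/(49y)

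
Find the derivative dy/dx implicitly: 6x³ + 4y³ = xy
Apply d/dx to both sides, remembering that y depends on x. Each occurrence of y therefore brings in a y' = dy/dx via the chain rule.

With F(x, y) equal to the left-hand side minus the right, differentiate F term by term:
  d/dx[6x^3] = 18x^2
  d/dx[-xy] = -x·y' - y
  d/dx[4y^3] = 12y^2·y'
Adding these up, d/dx[F] = 0 becomes
  (18x^2 - y) + (-x + 12y^2)·y' = 0,
so isolating y',
  dy/dx = -(18x^2 - y)/(-x + 12y^2) = (18x^2 - y)/(x - 12y^2)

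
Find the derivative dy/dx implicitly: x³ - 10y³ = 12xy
Apply d/dx to both sides, remembering that y depends on x. Each occurrence of y therefore brings in a y' = dy/dx via the chain rule.

With F(x, y) equal to the left-hand side minus the right, differentiate F term by term:
  d/dx[x^3] = 3x^2
  d/dx[-12xy] = -12x·y' - 12y
  d/dx[-10y^3] = -30y^2·y'
Adding these up, d/dx[F] = 0 becomes
  (3x^2 - 12y) + (-12x - 30y^2)·y' = 0,
so isolating y',
  dy/dx = -(3x^2 - 12y)/(-12x - 30y^2) = (x^2 - 4y)/(2(2x + 5y^2))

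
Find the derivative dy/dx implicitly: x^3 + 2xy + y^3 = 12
Differentiate the relation implicitly: treat y = y(x) and apply the chain rule, so every y-derivative picks up a y' = dy/dx factor.

With everything moved to the left-hand side, differentiate term by term:
  d/dx[x^3] = 3x^2
  d/dx[2xy] = 2x·y' + 2y
  d/dx[y^3] = 3y^2·y'
  d/dx[-12] = 0

Separating the contributions that come from x directly and those that come through y:
  without y':      3x^2 + 2y
  multiplying y':  2x + 3y^2

so (3x^2 + 2y) + (2x + 3y^2)·y' = 0, and therefore
  dy/dx = -(3x^2 + 2y)/(2x + 3y^2) = (-3x^2 - 2y)/(2x + 3y^2)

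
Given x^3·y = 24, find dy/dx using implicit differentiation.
Apply d/dx to both sides, remembering that y depends on x. Each occurrence of y therefore brings in a y' = dy/dx via the chain rule.

With F(x, y) equal to the left-hand side minus the right, differentiate F term by term:
  d/dx[x^3y] = x^3·y' + 3x^2y
  d/dx[-24] = 0
Adding these up, d/dx[F] = 0 becomes
  (3x^2y) + (x^3)·y' = 0,
so isolating y',
  dy/dx = -(3x^2y)/(x^3) = -3y/x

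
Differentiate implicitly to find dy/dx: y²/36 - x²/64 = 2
Take d/dx of both sides. Since y is implicitly a function of x, the chain rule attaches a y' = dy/dx factor whenever we differentiate through y.

Set F(x, y) = (left side) − (right side), so the curve is F = 0. Differentiating each term of F:
  d/dx[-x^2/64] = -x/32
  d/dx[y^2/36] = y·y'/18
  d/dx[-2] = 0

Collecting, the y'-free part is the partial derivative in x and the y' coefficient is the partial derivative in y:
  ∂F/∂x = -x/32
  ∂F/∂y = y/18

so d/dx[F(x, y(x))] = ∂F/∂x + (∂F/∂y)·y' = 0. Rearranging,
  dy/dx = -(∂F/∂x)/(∂F/∂y) = -(-x/32)/(y/18) = 9x/(16y)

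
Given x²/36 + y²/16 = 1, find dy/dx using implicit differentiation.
Differentiate the relation implicitly: treat y = y(x) and apply the chain rule, so every y-derivative picks up a y' = dy/dx factor.

With everything moved to the left-hand side, differentiate term by term:
  d/dx[x^2/36] = x/18
  d/dx[y^2/16] = y·y'/8
  d/dx[-1] = 0

Separating the contributions that come from x directly and those that come through y:
  without y':      x/18
  multiplying y':  y/8

so (x/18) + (y/8)·y' = 0, and therefore
  dy/dx = -(x/18)/(y/8) = -4x/(9y)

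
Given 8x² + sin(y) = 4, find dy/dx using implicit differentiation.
Apply d/dx to both sides, remembering that y depends on x. Each occurrence of y therefore brings in a y' = dy/dx via the chain rule.

With F(x, y) equal to the left-hand side minus the right, differentiate F term by term:
  d/dx[8x^2] = 16x
  d/dx[sin(y)] = y'·cos(y)
  d/dx[-4] = 0
Adding these up, d/dx[F] = 0 becomes
  (16x) + (cos(y))·y' = 0,
so isolating y',
  dy/dx = -(16x)/(cos(y)) = -16x/cos(y)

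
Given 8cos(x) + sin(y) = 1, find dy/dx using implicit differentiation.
Differentiate the relation implicitly: treat y = y(x) and apply the chain rule, so every y-derivative picks up a y' = dy/dx factor.

With everything moved to the left-hand side, differentiate term by term:
  d/dx[sin(y)] = y'·cos(y)
  d/dx[8cos(x)] = -8sin(x)
  d/dx[-1] = 0

Separating the contributions that come from x directly and those that come through y:
  without y':      -8sin(x)
  multiplying y':  cos(y)

so (-8sin(x)) + (cos(y))·y' = 0, and therefore
  dy/dx = -(-8sin(x))/(cos(y)) = 8sin(x)/cos(y)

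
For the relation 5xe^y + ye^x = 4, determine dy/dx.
Differentiate the relation implicitly: treat y = y(x) and apply the chain rule, so every y-derivative picks up a y' = dy/dx factor.

With everything moved to the left-hand side, differentiate term by term:
  d/dx[5x·e^(y)] = 5x·y'·e^(y) + 5e^(y)
  d/dx[y·e^(x)] = y·e^(x) + y'·e^(x)
  d/dx[-4] = 0

Separating the contributions that come from x directly and those that come through y:
  without y':      y·e^(x) + 5e^(y)
  multiplying y':  5x·e^(y) + e^(x)

so (y·e^(x) + 5e^(y)) + (5x·e^(y) + e^(x))·y' = 0, and therefore
  dy/dx = -(y·e^(x) + 5e^(y))/(5x·e^(y) + e^(x)) = (-y·e^(x) - 5e^(y))/(5x·e^(y) + e^(x))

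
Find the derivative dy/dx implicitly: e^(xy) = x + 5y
Apply d/dx to both sides, remembering that y depends on x. Each occurrence of y therefore brings in a y' = dy/dx via the chain rule.

With F(x, y) equal to the left-hand side minus the right, differentiate F term by term:
  d/dx[-x] = -1
  d/dx[-5y] = -5·y'
  d/dx[e^(xy)] = (x·y' + y)·e^(xy)
Adding these up, d/dx[F] = 0 becomes
  (y·e^(xy) - 1) + (x·e^(xy) - 5)·y' = 0,
so isolating y',
  dy/dx = -(y·e^(xy) - 1)/(x·e^(xy) - 5) = (-y·e^(xy) + 1)/(x·e^(xy) - 5)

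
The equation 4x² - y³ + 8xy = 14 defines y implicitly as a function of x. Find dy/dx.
Apply d/dx to both sides, remembering that y depends on x. Each occurrence of y therefore brings in a y' = dy/dx via the chain rule.

With F(x, y) equal to the left-hand side minus the right, differentiate F term by term:
  d/dx[4x^2] = 8x
  d/dx[8xy] = 8x·y' + 8y
  d/dx[-y^3] = -3y^2·y'
  d/dx[-14] = 0
Adding these up, d/dx[F] = 0 becomes
  (8x + 8y) + (8x - 3y^2)·y' = 0,
so isolating y',
  dy/dx = -(8x + 8y)/(8x - 3y^2) = 8(-x - y)/(8x - 3y^2)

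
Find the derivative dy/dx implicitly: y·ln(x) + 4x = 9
Apply d/dx to both sides, remembering that y depends on x. Each occurrence of y therefore brings in a y' = dy/dx via the chain rule.

With F(x, y) equal to the left-hand side minus the right, differentiate F term by term:
  d/dx[4x] = 4
  d/dx[y·ln(x)] = y'·ln(x) + y/x
  d/dx[-9] = 0
Adding these up, d/dx[F] = 0 becomes
  (4 + y/x) + (ln(x))·y' = 0,
so isolating y',
  dy/dx = -(4 + y/x)/(ln(x))
        = -((4x + y)/x)/(ln(x)) = (-4x - y)/(x·ln(x))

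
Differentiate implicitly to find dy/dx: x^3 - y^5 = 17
Differentiate both sides with respect to x, treating y as y(x). By the chain rule, any term containing y contributes a factor of y' = dy/dx when we differentiate it.

Move every term to one side and write the relation as F(x, y) = 0. Term by term,
  d/dx[x^3] = 3x^2
  d/dx[-y^5] = -5y^4·y'
  d/dx[-17] = 0

The pieces without y' make up ∂F/∂x and the coefficient of y' is ∂F/∂y:
  ∂F/∂x = 3x^2,
  ∂F/∂y = -5y^4.

Since d/dx[F] = ∂F/∂x + (∂F/∂y)·y' = 0, solve for y':
  (∂F/∂y)·y' = -∂F/∂x
  dy/dx = -(∂F/∂x)/(∂F/∂y) = -(3x^2)/(-5y^4) = 3x^2/(5y^4)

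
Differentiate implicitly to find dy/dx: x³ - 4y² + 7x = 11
Take d/dx of both sides. Since y is implicitly a function of x, the chain rule attaches a y' = dy/dx factor whenever we differentiate through y.

Set F(x, y) = (left side) − (right side), so the curve is F = 0. Differentiating each term of F:
  d/dx[x^3] = 3x^2
  d/dx[7x] = 7
  d/dx[-4y^2] = -8y·y'
  d/dx[-11] = 0

Collecting, the y'-free part is the partial derivative in x and the y' coefficient is the partial derivative in y:
  ∂F/∂x = 3x^2 + 7
  ∂F/∂y = -8y

so d/dx[F(x, y(x))] = ∂F/∂x + (∂F/∂y)·y' = 0. Rearranging,
  dy/dx = -(∂F/∂x)/(∂F/∂y) = -(3x^2 + 7)/(-8y) = (3x^2 + 7)/(8y)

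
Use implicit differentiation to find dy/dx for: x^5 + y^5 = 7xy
Differentiate both sides with respect to x, treating y as y(x). By the chain rule, any term containing y contributes a factor of y' = dy/dx when we differentiate it.

Move every term to one side and write the relation as F(x, y) = 0. Term by term,
  d/dx[x^5] = 5x^4
  d/dx[-7xy] = -7x·y' - 7y
  d/dx[y^5] = 5y^4·y'

The pieces without y' make up ∂F/∂x and the coefficient of y' is ∂F/∂y:
  ∂F/∂x = 5x^4 - 7y,
  ∂F/∂y = -7x + 5y^4.

Since d/dx[F] = ∂F/∂x + (∂F/∂y)·y' = 0, solve for y':
  (∂F/∂y)·y' = -∂F/∂x
  dy/dx = -(∂F/∂x)/(∂F/∂y) = -(5x^4 - 7y)/(-7x + 5y^4) = (5x^4 - 7y)/(7x - 5y^4)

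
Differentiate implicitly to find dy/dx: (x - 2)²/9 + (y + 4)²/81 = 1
Apply d/dx to both sides, remembering that y depends on x. Each occurrence of y therefore brings in a y' = dy/dx via the chain rule.

With F(x, y) equal to the left-hand side minus the right, differentiate F term by term:
  d/dx[(x - 2)^2/9] = 2x/9 - 4/9
  d/dx[(y + 4)^2/81] = 2·y'(y + 4)/81
  d/dx[-1] = 0
Adding these up, d/dx[F] = 0 becomes
  (2x/9 - 4/9) + (2y/81 + 8/81)·y' = 0,
so isolating y',
  dy/dx = -(2x/9 - 4/9)/(2y/81 + 8/81)
        = -(2(x - 2)/9)/(2(y + 4)/81) = 9(2 - x)/(y + 4)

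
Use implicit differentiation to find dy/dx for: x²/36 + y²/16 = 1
Apply d/dx to both sides, remembering that y depends on x. Each occurrence of y therefore brings in a y' = dy/dx via the chain rule.

With F(x, y) equal to the left-hand side minus the right, differentiate F term by term:
  d/dx[x^2/36] = x/18
  d/dx[y^2/16] = y·y'/8
  d/dx[-1] = 0
Adding these up, d/dx[F] = 0 becomes
  (x/18) + (y/8)·y' = 0,
so isolating y',
  dy/dx = -(x/18)/(y/8) = -4x/(9y)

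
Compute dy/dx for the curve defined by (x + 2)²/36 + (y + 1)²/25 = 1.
Differentiate both sides with respect to x, treating y as y(x). By the chain rule, any term containing y contributes a factor of y' = dy/dx when we differentiate it.

Move every term to one side and write the relation as F(x, y) = 0. Term by term,
  d/dx[(x + 2)^2/36] = x/18 + 1/9
  d/dx[(y + 1)^2/25] = 2·y'(y + 1)/25
  d/dx[-1] = 0

The pieces without y' make up ∂F/∂x and the coefficient of y' is ∂F/∂y:
  ∂F/∂x = x/18 + 1/9,
  ∂F/∂y = 2y/25 + 2/25.

Since d/dx[F] = ∂F/∂x + (∂F/∂y)·y' = 0, solve for y':
  (∂F/∂y)·y' = -∂F/∂x
  dy/dx = -(∂F/∂x)/(∂F/∂y) = -(x/18 + 1/9)/(2y/25 + 2/25)
        = -((x + 2)/18)/(2(y + 1)/25) = 25(-x - 2)/(36(y + 1))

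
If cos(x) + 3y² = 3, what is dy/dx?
Take d/dx of both sides. Since y is implicitly a function of x, the chain rule attaches a y' = dy/dx factor whenever we differentiate through y.

Set F(x, y) = (left side) − (right side), so the curve is F = 0. Differentiating each term of F:
  d/dx[3y^2] = 6y·y'
  d/dx[cos(x)] = -sin(x)
  d/dx[-3] = 0

Collecting, the y'-free part is the partial derivative in x and the y' coefficient is the partial derivative in y:
  ∂F/∂x = -sin(x)
  ∂F/∂y = 6y

so d/dx[F(x, y(x))] = ∂F/∂x + (∂F/∂y)·y' = 0. Rearranging,
  dy/dx = -(∂F/∂x)/(∂F/∂y) = -(-sin(x))/(6y) = sin(x)/(6y)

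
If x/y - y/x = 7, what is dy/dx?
Differentiate the relation implicitly: treat y = y(x) and apply the chain rule, so every y-derivative picks up a y' = dy/dx factor.

With everything moved to the left-hand side, differentiate term by term:
  d/dx[x/y] = -x·y'/y^2 + 1/y
  d/dx[-y/x] = -y'/x + y/x^2
  d/dx[-7] = 0

Separating the contributions that come from x directly and those that come through y:
  without y':      1/y + y/x^2
  multiplying y':  -x/y^2 - 1/x

so (1/y + y/x^2) + (-x/y^2 - 1/x)·y' = 0, and therefore
  dy/dx = -(1/y + y/x^2)/(-x/y^2 - 1/x)
        = -((x^2 + y^2)/(x^2y))/(-(x^2 + y^2)/(xy^2)) = y/x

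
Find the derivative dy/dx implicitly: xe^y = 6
Take d/dx of both sides. Since y is implicitly a function of x, the chain rule attaches a y' = dy/dx factor whenever we differentiate through y.

Set F(x, y) = (left side) − (right side), so the curve is F = 0. Differentiating each term of F:
  d/dx[x·e^(y)] = x·y'·e^(y) + e^(y)
  d/dx[-6] = 0

Collecting, the y'-free part is the partial derivative in x and the y' coefficient is the partial derivative in y:
  ∂F/∂x = e^(y)
  ∂F/∂y = x·e^(y)

so d/dx[F(x, y(x))] = ∂F/∂x + (∂F/∂y)·y' = 0. Rearranging,
  dy/dx = -(∂F/∂x)/(∂F/∂y) = -(e^(y))/(x·e^(y)) = -1/x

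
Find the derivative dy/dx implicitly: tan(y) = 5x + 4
Differentiate both sides with respect to x, treating y as y(x). By the chain rule, any term containing y contributes a factor of y' = dy/dx when we differentiate it.

Move every term to one side and write the relation as F(x, y) = 0. Term by term,
  d/dx[-5x] = -5
  d/dx[tan(y)] = y'(tan(y)^2 + 1)
  d/dx[-4] = 0

The pieces without y' make up ∂F/∂x and the coefficient of y' is ∂F/∂y:
  ∂F/∂x = -5,
  ∂F/∂y = tan(y)^2 + 1.

Since d/dx[F] = ∂F/∂x + (∂F/∂y)·y' = 0, solve for y':
  (∂F/∂y)·y' = -∂F/∂x
  dy/dx = -(∂F/∂x)/(∂F/∂y) = -(-5)/(tan(y)^2 + 1) = 5cos(y)^2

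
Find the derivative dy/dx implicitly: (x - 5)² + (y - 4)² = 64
Take d/dx of both sides. Since y is implicitly a function of x, the chain rule attaches a y' = dy/dx factor whenever we differentiate through y.

Set F(x, y) = (left side) − (right side), so the curve is F = 0. Differentiating each term of F:
  d/dx[(x - 5)^2] = 2x - 10
  d/dx[(y - 4)^2] = 2·y'(y - 4)
  d/dx[-64] = 0

Collecting, the y'-free part is the partial derivative in x and the y' coefficient is the partial derivative in y:
  ∂F/∂x = 2x - 10
  ∂F/∂y = 2y - 8

so d/dx[F(x, y(x))] = ∂F/∂x + (∂F/∂y)·y' = 0. Rearranging,
  dy/dx = -(∂F/∂x)/(∂F/∂y) = -(2x - 10)/(2y - 8) = (5 - x)/(y - 4)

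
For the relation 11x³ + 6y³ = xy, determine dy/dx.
Differentiate both sides with respect to x, treating y as y(x). By the chain rule, any term containing y contributes a factor of y' = dy/dx when we differentiate it.

Move every term to one side and write the relation as F(x, y) = 0. Term by term,
  d/dx[11x^3] = 33x^2
  d/dx[-xy] = -x·y' - y
  d/dx[6y^3] = 18y^2·y'

The pieces without y' make up ∂F/∂x and the coefficient of y' is ∂F/∂y:
  ∂F/∂x = 33x^2 - y,
  ∂F/∂y = -x + 18y^2.

Since d/dx[F] = ∂F/∂x + (∂F/∂y)·y' = 0, solve for y':
  (∂F/∂y)·y' = -∂F/∂x
  dy/dx = -(∂F/∂x)/(∂F/∂y) = -(33x^2 - y)/(-x + 18y^2) = (33x^2 - y)/(x - 18y^2)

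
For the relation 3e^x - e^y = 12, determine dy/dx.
Take d/dx of both sides. Since y is implicitly a function of x, the chain rule attaches a y' = dy/dx factor whenever we differentiate through y.

Set F(x, y) = (left side) − (right side), so the curve is F = 0. Differentiating each term of F:
  d/dx[3e^(x)] = 3e^(x)
  d/dx[-e^(y)] = -y'·e^(y)
  d/dx[-12] = 0

Collecting, the y'-free part is the partial derivative in x and the y' coefficient is the partial derivative in y:
  ∂F/∂x = 3e^(x)
  ∂F/∂y = -e^(y)

so d/dx[F(x, y(x))] = ∂F/∂x + (∂F/∂y)·y' = 0. Rearranging,
  dy/dx = -(∂F/∂x)/(∂F/∂y) = -(3e^(x))/(-e^(y)) = 3e^(x - y)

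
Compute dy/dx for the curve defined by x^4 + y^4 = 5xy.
Differentiate both sides with respect to x, treating y as y(x). By the chain rule, any term containing y contributes a factor of y' = dy/dx when we differentiate it.

Move every term to one side and write the relation as F(x, y) = 0. Term by term,
  d/dx[x^4] = 4x^3
  d/dx[-5xy] = -5x·y' - 5y
  d/dx[y^4] = 4y^3·y'

The pieces without y' make up ∂F/∂x and the coefficient of y' is ∂F/∂y:
  ∂F/∂x = 4x^3 - 5y,
  ∂F/∂y = -5x + 4y^3.

Since d/dx[F] = ∂F/∂x + (∂F/∂y)·y' = 0, solve for y':
  (∂F/∂y)·y' = -∂F/∂x
  dy/dx = -(∂F/∂x)/(∂F/∂y) = -(4x^3 - 5y)/(-5x + 4y^3) = (4x^3 - 5y)/(5x - 4y^3)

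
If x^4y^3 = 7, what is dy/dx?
Differentiate both sides with respect to x, treating y as y(x). By the chain rule, any term containing y contributes a factor of y' = dy/dx when we differentiate it.

Move every term to one side and write the relation as F(x, y) = 0. Term by term,
  d/dx[x^4y^3] = 3x^4y^2·y' + 4x^3y^3
  d/dx[-7] = 0

The pieces without y' make up ∂F/∂x and the coefficient of y' is ∂F/∂y:
  ∂F/∂x = 4x^3y^3,
  ∂F/∂y = 3x^4y^2.

Since d/dx[F] = ∂F/∂x + (∂F/∂y)·y' = 0, solve for y':
  (∂F/∂y)·y' = -∂F/∂x
  dy/dx = -(∂F/∂x)/(∂F/∂y) = -(4x^3y^3)/(3x^4y^2) = -4y/(3x)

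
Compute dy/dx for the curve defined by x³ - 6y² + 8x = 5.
Apply d/dx to both sides, remembering that y depends on x. Each occurrence of y therefore brings in a y' = dy/dx via the chain rule.

With F(x, y) equal to the left-hand side minus the right, differentiate F term by term:
  d/dx[x^3] = 3x^2
  d/dx[8x] = 8
  d/dx[-6y^2] = -12y·y'
  d/dx[-5] = 0
Adding these up, d/dx[F] = 0 becomes
  (3x^2 + 8) + (-12y)·y' = 0,
so isolating y',
  dy/dx = -(3x^2 + 8)/(-12y) = (3x^2 + 8)/(12y)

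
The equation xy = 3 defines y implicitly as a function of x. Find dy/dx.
Differentiate the relation implicitly: treat y = y(x) and apply the chain rule, so every y-derivative picks up a y' = dy/dx factor.

With everything moved to the left-hand side, differentiate term by term:
  d/dx[xy] = x·y' + y
  d/dx[-3] = 0

Separating the contributions that come from x directly and those that come through y:
  without y':      y
  multiplying y':  x

so (y) + (x)·y' = 0, and therefore
  dy/dx = -(y)/(x) = -y/x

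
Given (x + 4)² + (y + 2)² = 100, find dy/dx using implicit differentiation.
Differentiate both sides with respect to x, treating y as y(x). By the chain rule, any term containing y contributes a factor of y' = dy/dx when we differentiate it.

Move every term to one side and write the relation as F(x, y) = 0. Term by term,
  d/dx[(x + 4)^2] = 2x + 8
  d/dx[(y + 2)^2] = 2·y'(y + 2)
  d/dx[-100] = 0

The pieces without y' make up ∂F/∂x and the coefficient of y' is ∂F/∂y:
  ∂F/∂x = 2x + 8,
  ∂F/∂y = 2y + 4.

Since d/dx[F] = ∂F/∂x + (∂F/∂y)·y' = 0, solve for y':
  (∂F/∂y)·y' = -∂F/∂x
  dy/dx = -(∂F/∂x)/(∂F/∂y) = -(2x + 8)/(2y + 4) = (-x - 4)/(y + 2)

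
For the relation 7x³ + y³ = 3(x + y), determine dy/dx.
Differentiate the relation implicitly: treat y = y(x) and apply the chain rule, so every y-derivative picks up a y' = dy/dx factor.

With everything moved to the left-hand side, differentiate term by term:
  d/dx[7x^3] = 21x^2
  d/dx[-3x] = -3
  d/dx[y^3] = 3y^2·y'
  d/dx[-3y] = -3·y'

Separating the contributions that come from x directly and those that come through y:
  without y':      21x^2 - 3
  multiplying y':  3y^2 - 3

so (21x^2 - 3) + (3y^2 - 3)·y' = 0, and therefore
  dy/dx = -(21x^2 - 3)/(3y^2 - 3) = (1 - 7x^2)/(y^2 - 1)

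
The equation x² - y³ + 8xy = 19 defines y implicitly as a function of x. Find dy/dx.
Differentiate both sides with respect to x, treating y as y(x). By the chain rule, any term containing y contributes a factor of y' = dy/dx when we differentiate it.

Move every term to one side and write the relation as F(x, y) = 0. Term by term,
  d/dx[x^2] = 2x
  d/dx[8xy] = 8x·y' + 8y
  d/dx[-y^3] = -3y^2·y'
  d/dx[-19] = 0

The pieces without y' make up ∂F/∂x and the coefficient of y' is ∂F/∂y:
  ∂F/∂x = 2x + 8y,
  ∂F/∂y = 8x - 3y^2.

Since d/dx[F] = ∂F/∂x + (∂F/∂y)·y' = 0, solve for y':
  (∂F/∂y)·y' = -∂F/∂x
  dy/dx = -(∂F/∂x)/(∂F/∂y) = -(2x + 8y)/(8x - 3y^2) = 2(-x - 4y)/(8x - 3y^2)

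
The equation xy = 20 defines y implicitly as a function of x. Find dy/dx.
Differentiate the relation implicitly: treat y = y(x) and apply the chain rule, so every y-derivative picks up a y' = dy/dx factor.

With everything moved to the left-hand side, differentiate term by term:
  d/dx[xy] = x·y' + y
  d/dx[-20] = 0

Separating the contributions that come from x directly and those that come through y:
  without y':      y
  multiplying y':  x

so (y) + (x)·y' = 0, and therefore
  dy/dx = -(y)/(x) = -y/x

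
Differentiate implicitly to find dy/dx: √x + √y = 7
Differentiate both sides with respect to x, treating y as y(x). By the chain rule, any term containing y contributes a factor of y' = dy/dx when we differentiate it.

Move every term to one side and write the relation as F(x, y) = 0. Term by term,
  d/dx[√(x)] = 1/(2√(x))
  d/dx[√(y)] = y'/(2√(y))
  d/dx[-7] = 0

The pieces without y' make up ∂F/∂x and the coefficient of y' is ∂F/∂y:
  ∂F/∂x = 1/(2√(x)),
  ∂F/∂y = 1/(2√(y)).

Since d/dx[F] = ∂F/∂x + (∂F/∂y)·y' = 0, solve for y':
  (∂F/∂y)·y' = -∂F/∂x
  dy/dx = -(∂F/∂x)/(∂F/∂y) = -(1/(2√(x)))/(1/(2√(y))) = -√(y)/√(x)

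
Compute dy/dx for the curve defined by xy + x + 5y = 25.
Take d/dx of both sides. Since y is implicitly a function of x, the chain rule attaches a y' = dy/dx factor whenever we differentiate through y.

Set F(x, y) = (left side) − (right side), so the curve is F = 0. Differentiating each term of F:
  d/dx[xy] = x·y' + y
  d/dx[x] = 1
  d/dx[5y] = 5·y'
  d/dx[-25] = 0

Collecting, the y'-free part is the partial derivative in x and the y' coefficient is the partial derivative in y:
  ∂F/∂x = y + 1
  ∂F/∂y = x + 5

so d/dx[F(x, y(x))] = ∂F/∂x + (∂F/∂y)·y' = 0. Rearranging,
  dy/dx = -(∂F/∂x)/(∂F/∂y) = -(y + 1)/(x + 5) = (-y - 1)/(x + 5)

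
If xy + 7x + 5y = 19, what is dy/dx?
Apply d/dx to both sides, remembering that y depends on x. Each occurrence of y therefore brings in a y' = dy/dx via the chain rule.

With F(x, y) equal to the left-hand side minus the right, differentiate F term by term:
  d/dx[xy] = x·y' + y
  d/dx[7x] = 7
  d/dx[5y] = 5·y'
  d/dx[-19] = 0
Adding these up, d/dx[F] = 0 becomes
  (y + 7) + (x + 5)·y' = 0,
so isolating y',
  dy/dx = -(y + 7)/(x + 5) = (-y - 7)/(x + 5)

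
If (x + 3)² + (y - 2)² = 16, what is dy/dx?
Take d/dx of both sides. Since y is implicitly a function of x, the chain rule attaches a y' = dy/dx factor whenever we differentiate through y.

Set F(x, y) = (left side) − (right side), so the curve is F = 0. Differentiating each term of F:
  d/dx[(x + 3)^2] = 2x + 6
  d/dx[(y - 2)^2] = 2·y'(y - 2)
  d/dx[-16] = 0

Collecting, the y'-free part is the partial derivative in x and the y' coefficient is the partial derivative in y:
  ∂F/∂x = 2x + 6
  ∂F/∂y = 2y - 4

so d/dx[F(x, y(x))] = ∂F/∂x + (∂F/∂y)·y' = 0. Rearranging,
  dy/dx = -(∂F/∂x)/(∂F/∂y) = -(2x + 6)/(2y - 4) = (-x - 3)/(y - 2)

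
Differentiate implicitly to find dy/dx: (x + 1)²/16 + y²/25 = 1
Differentiate both sides with respect to x, treating y as y(x). By the chain rule, any term containing y contributes a factor of y' = dy/dx when we differentiate it.

Move every term to one side and write the relation as F(x, y) = 0. Term by term,
  d/dx[y^2/25] = 2y·y'/25
  d/dx[(x + 1)^2/16] = x/8 + 1/8
  d/dx[-1] = 0

The pieces without y' make up ∂F/∂x and the coefficient of y' is ∂F/∂y:
  ∂F/∂x = x/8 + 1/8,
  ∂F/∂y = 2y/25.

Since d/dx[F] = ∂F/∂x + (∂F/∂y)·y' = 0, solve for y':
  (∂F/∂y)·y' = -∂F/∂x
  dy/dx = -(∂F/∂x)/(∂F/∂y) = -(x/8 + 1/8)/(2y/25)
        = -((x + 1)/8)/(2y/25) = 25(-x - 1)/(16y)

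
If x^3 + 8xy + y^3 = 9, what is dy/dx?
Differentiate the relation implicitly: treat y = y(x) and apply the chain rule, so every y-derivative picks up a y' = dy/dx factor.

With everything moved to the left-hand side, differentiate term by term:
  d/dx[x^3] = 3x^2
  d/dx[8xy] = 8x·y' + 8y
  d/dx[y^3] = 3y^2·y'
  d/dx[-9] = 0

Separating the contributions that come from x directly and those that come through y:
  without y':      3x^2 + 8y
  multiplying y':  8x + 3y^2

so (3x^2 + 8y) + (8x + 3y^2)·y' = 0, and therefore
  dy/dx = -(3x^2 + 8y)/(8x + 3y^2) = (-3x^2 - 8y)/(8x + 3y^2)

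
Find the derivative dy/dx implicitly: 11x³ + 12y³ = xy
Differentiate the relation implicitly: treat y = y(x) and apply the chain rule, so every y-derivative picks up a y' = dy/dx factor.

With everything moved to the left-hand side, differentiate term by term:
  d/dx[11x^3] = 33x^2
  d/dx[-xy] = -x·y' - y
  d/dx[12y^3] = 36y^2·y'

Separating the contributions that come from x directly and those that come through y:
  without y':      33x^2 - y
  multiplying y':  -x + 36y^2

so (33x^2 - y) + (-x + 36y^2)·y' = 0, and therefore
  dy/dx = -(33x^2 - y)/(-x + 36y^2) = (33x^2 - y)/(x - 36y^2)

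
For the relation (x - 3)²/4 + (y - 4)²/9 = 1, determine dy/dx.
Apply d/dx to both sides, remembering that y depends on x. Each occurrence of y therefore brings in a y' = dy/dx via the chain rule.

With F(x, y) equal to the left-hand side minus the right, differentiate F term by term:
  d/dx[(x - 3)^2/4] = x/2 - 3/2
  d/dx[(y - 4)^2/9] = 2·y'(y - 4)/9
  d/dx[-1] = 0
Adding these up, d/dx[F] = 0 becomes
  (x/2 - 3/2) + (2y/9 - 8/9)·y' = 0,
so isolating y',
  dy/dx = -(x/2 - 3/2)/(2y/9 - 8/9)
        = -((x - 3)/2)/(2(y - 4)/9) = 9(3 - x)/(4(y - 4))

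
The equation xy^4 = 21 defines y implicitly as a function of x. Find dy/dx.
Differentiate both sides with respect to x, treating y as y(x). By the chain rule, any term containing y contributes a factor of y' = dy/dx when we differentiate it.

Move every term to one side and write the relation as F(x, y) = 0. Term by term,
  d/dx[xy^4] = 4xy^3·y' + y^4
  d/dx[-21] = 0

The pieces without y' make up ∂F/∂x and the coefficient of y' is ∂F/∂y:
  ∂F/∂x = y^4,
  ∂F/∂y = 4xy^3.

Since d/dx[F] = ∂F/∂x + (∂F/∂y)·y' = 0, solve for y':
  (∂F/∂y)·y' = -∂F/∂x
  dy/dx = -(∂F/∂x)/(∂F/∂y) = -(y^4)/(4xy^3) = -y/(4x)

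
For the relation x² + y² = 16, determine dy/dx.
Differentiate the relation implicitly: treat y = y(x) and apply the chain rule, so every y-derivative picks up a y' = dy/dx factor.

With everything moved to the left-hand side, differentiate term by term:
  d/dx[x^2] = 2x
  d/dx[y^2] = 2y·y'
  d/dx[-16] = 0

Separating the contributions that come from x directly and those that come through y:
  without y':      2x
  multiplying y':  2y

so (2x) + (2y)·y' = 0, and therefore
  dy/dx = -(2x)/(2y) = -x/y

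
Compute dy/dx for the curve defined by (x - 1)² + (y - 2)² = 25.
Differentiate the relation implicitly: treat y = y(x) and apply the chain rule, so every y-derivative picks up a y' = dy/dx factor.

With everything moved to the left-hand side, differentiate term by term:
  d/dx[(x - 1)^2] = 2x - 2
  d/dx[(y - 2)^2] = 2·y'(y - 2)
  d/dx[-25] = 0

Separating the contributions that come from x directly and those that come through y:
  without y':      2x - 2
  multiplying y':  2y - 4

so (2x - 2) + (2y - 4)·y' = 0, and therefore
  dy/dx = -(2x - 2)/(2y - 4) = (1 - x)/(y - 2)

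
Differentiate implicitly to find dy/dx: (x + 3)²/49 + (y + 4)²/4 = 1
Differentiate both sides with respect to x, treating y as y(x). By the chain rule, any term containing y contributes a factor of y' = dy/dx when we differentiate it.

Move every term to one side and write the relation as F(x, y) = 0. Term by term,
  d/dx[(x + 3)^2/49] = 2x/49 + 6/49
  d/dx[(y + 4)^2/4] = y'(y + 4)/2
  d/dx[-1] = 0

The pieces without y' make up ∂F/∂x and the coefficient of y' is ∂F/∂y:
  ∂F/∂x = 2x/49 + 6/49,
  ∂F/∂y = y/2 + 2.

Since d/dx[F] = ∂F/∂x + (∂F/∂y)·y' = 0, solve for y':
  (∂F/∂y)·y' = -∂F/∂x
  dy/dx = -(∂F/∂x)/(∂F/∂y) = -(2x/49 + 6/49)/(y/2 + 2)
        = -(2(x + 3)/49)/((y + 4)/2) = 4(-x - 3)/(49(y + 4))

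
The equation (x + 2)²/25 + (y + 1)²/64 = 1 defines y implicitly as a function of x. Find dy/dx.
Differentiate both sides with respect to x, treating y as y(x). By the chain rule, any term containing y contributes a factor of y' = dy/dx when we differentiate it.

Move every term to one side and write the relation as F(x, y) = 0. Term by term,
  d/dx[(x + 2)^2/25] = 2x/25 + 4/25
  d/dx[(y + 1)^2/64] = y'(y + 1)/32
  d/dx[-1] = 0

The pieces without y' make up ∂F/∂x and the coefficient of y' is ∂F/∂y:
  ∂F/∂x = 2x/25 + 4/25,
  ∂F/∂y = y/32 + 1/32.

Since d/dx[F] = ∂F/∂x + (∂F/∂y)·y' = 0, solve for y':
  (∂F/∂y)·y' = -∂F/∂x
  dy/dx = -(∂F/∂x)/(∂F/∂y) = -(2x/25 + 4/25)/(y/32 + 1/32)
        = -(2(x + 2)/25)/((y + 1)/32) = 64(-x - 2)/(25(y + 1))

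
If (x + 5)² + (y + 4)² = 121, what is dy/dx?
Apply d/dx to both sides, remembering that y depends on x. Each occurrence of y therefore brings in a y' = dy/dx via the chain rule.

With F(x, y) equal to the left-hand side minus the right, differentiate F term by term:
  d/dx[(x + 5)^2] = 2x + 10
  d/dx[(y + 4)^2] = 2·y'(y + 4)
  d/dx[-121] = 0
Adding these up, d/dx[F] = 0 becomes
  (2x + 10) + (2y + 8)·y' = 0,
so isolating y',
  dy/dx = -(2x + 10)/(2y + 8) = (-x - 5)/(y + 4)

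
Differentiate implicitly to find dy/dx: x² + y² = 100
Differentiate both sides with respect to x, treating y as y(x). By the chain rule, any term containing y contributes a factor of y' = dy/dx when we differentiate it.

Move every term to one side and write the relation as F(x, y) = 0. Term by term,
  d/dx[x^2] = 2x
  d/dx[y^2] = 2y·y'
  d/dx[-100] = 0

The pieces without y' make up ∂F/∂x and the coefficient of y' is ∂F/∂y:
  ∂F/∂x = 2x,
  ∂F/∂y = 2y.

Since d/dx[F] = ∂F/∂x + (∂F/∂y)·y' = 0, solve for y':
  (∂F/∂y)·y' = -∂F/∂x
  dy/dx = -(∂F/∂x)/(∂F/∂y) = -(2x)/(2y) = -x/y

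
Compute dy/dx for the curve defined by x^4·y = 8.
Take d/dx of both sides. Since y is implicitly a function of x, the chain rule attaches a y' = dy/dx factor whenever we differentiate through y.

Set F(x, y) = (left side) − (right side), so the curve is F = 0. Differentiating each term of F:
  d/dx[x^4y] = x^4·y' + 4x^3y
  d/dx[-8] = 0

Collecting, the y'-free part is the partial derivative in x and the y' coefficient is the partial derivative in y:
  ∂F/∂x = 4x^3y
  ∂F/∂y = x^4

so d/dx[F(x, y(x))] = ∂F/∂x + (∂F/∂y)·y' = 0. Rearranging,
  dy/dx = -(∂F/∂x)/(∂F/∂y) = -(4x^3y)/(x^4) = -4y/x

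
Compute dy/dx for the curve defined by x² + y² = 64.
Differentiate both sides with respect to x, treating y as y(x). By the chain rule, any term containing y contributes a factor of y' = dy/dx when we differentiate it.

Move every term to one side and write the relation as F(x, y) = 0. Term by term,
  d/dx[x^2] = 2x
  d/dx[y^2] = 2y·y'
  d/dx[-64] = 0

The pieces without y' make up ∂F/∂x and the coefficient of y' is ∂F/∂y:
  ∂F/∂x = 2x,
  ∂F/∂y = 2y.

Since d/dx[F] = ∂F/∂x + (∂F/∂y)·y' = 0, solve for y':
  (∂F/∂y)·y' = -∂F/∂x
  dy/dx = -(∂F/∂x)/(∂F/∂y) = -(2x)/(2y) = -x/y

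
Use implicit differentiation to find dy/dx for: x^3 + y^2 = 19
Take d/dx of both sides. Since y is implicitly a function of x, the chain rule attaches a y' = dy/dx factor whenever we differentiate through y.

Set F(x, y) = (left side) − (right side), so the curve is F = 0. Differentiating each term of F:
  d/dx[x^3] = 3x^2
  d/dx[y^2] = 2y·y'
  d/dx[-19] = 0

Collecting, the y'-free part is the partial derivative in x and the y' coefficient is the partial derivative in y:
  ∂F/∂x = 3x^2
  ∂F/∂y = 2y

so d/dx[F(x, y(x))] = ∂F/∂x + (∂F/∂y)·y' = 0. Rearranging,
  dy/dx = -(∂F/∂x)/(∂F/∂y) = -(3x^2)/(2y) = -3x^2/(2y)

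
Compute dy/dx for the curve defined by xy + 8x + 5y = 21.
Differentiate both sides with respect to x, treating y as y(x). By the chain rule, any term containing y contributes a factor of y' = dy/dx when we differentiate it.

Move every term to one side and write the relation as F(x, y) = 0. Term by term,
  d/dx[xy] = x·y' + y
  d/dx[8x] = 8
  d/dx[5y] = 5·y'
  d/dx[-21] = 0

The pieces without y' make up ∂F/∂x and the coefficient of y' is ∂F/∂y:
  ∂F/∂x = y + 8,
  ∂F/∂y = x + 5.

Since d/dx[F] = ∂F/∂x + (∂F/∂y)·y' = 0, solve for y':
  (∂F/∂y)·y' = -∂F/∂x
  dy/dx = -(∂F/∂x)/(∂F/∂y) = -(y + 8)/(x + 5) = (-y - 8)/(x + 5)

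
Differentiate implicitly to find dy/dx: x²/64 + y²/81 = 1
Differentiate the relation implicitly: treat y = y(x) and apply the chain rule, so every y-derivative picks up a y' = dy/dx factor.

With everything moved to the left-hand side, differentiate term by term:
  d/dx[x^2/64] = x/32
  d/dx[y^2/81] = 2y·y'/81
  d/dx[-1] = 0

Separating the contributions that come from x directly and those that come through y:
  without y':      x/32
  multiplying y':  2y/81

so (x/32) + (2y/81)·y' = 0, and therefore
  dy/dx = -(x/32)/(2y/81) = -81x/(64y)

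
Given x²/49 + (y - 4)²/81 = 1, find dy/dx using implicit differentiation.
Apply d/dx to both sides, remembering that y depends on x. Each occurrence of y therefore brings in a y' = dy/dx via the chain rule.

With F(x, y) equal to the left-hand side minus the right, differentiate F term by term:
  d/dx[x^2/49] = 2x/49
  d/dx[(y - 4)^2/81] = 2·y'(y - 4)/81
  d/dx[-1] = 0
Adding these up, d/dx[F] = 0 becomes
  (2x/49) + (2y/81 - 8/81)·y' = 0,
so isolating y',
  dy/dx = -(2x/49)/(2y/81 - 8/81)
        = -(2x/49)/(2(y - 4)/81) = -81x/(49y - 196)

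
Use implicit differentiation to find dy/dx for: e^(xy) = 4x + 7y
Differentiate both sides with respect to x, treating y as y(x). By the chain rule, any term containing y contributes a factor of y' = dy/dx when we differentiate it.

Move every term to one side and write the relation as F(x, y) = 0. Term by term,
  d/dx[-4x] = -4
  d/dx[-7y] = -7·y'
  d/dx[e^(xy)] = (x·y' + y)·e^(xy)

The pieces without y' make up ∂F/∂x and the coefficient of y' is ∂F/∂y:
  ∂F/∂x = y·e^(xy) - 4,
  ∂F/∂y = x·e^(xy) - 7.

Since d/dx[F] = ∂F/∂x + (∂F/∂y)·y' = 0, solve for y':
  (∂F/∂y)·y' = -∂F/∂x
  dy/dx = -(∂F/∂x)/(∂F/∂y) = -(y·e^(xy) - 4)/(x·e^(xy) - 7) = (-y·e^(xy) + 4)/(x·e^(xy) - 7)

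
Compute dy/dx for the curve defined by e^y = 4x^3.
Apply d/dx to both sides, remembering that y depends on x. Each occurrence of y therefore brings in a y' = dy/dx via the chain rule.

With F(x, y) equal to the left-hand side minus the right, differentiate F term by term:
  d/dx[-4x^3] = -12x^2
  d/dx[e^(y)] = y'·e^(y)
Adding these up, d/dx[F] = 0 becomes
  (-12x^2) + (e^(y))·y' = 0,
so isolating y',
  dy/dx = -(-12x^2)/(e^(y)) = 12x^2e^(-y)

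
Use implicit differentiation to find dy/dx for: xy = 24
Differentiate both sides with respect to x, treating y as y(x). By the chain rule, any term containing y contributes a factor of y' = dy/dx when we differentiate it.

Move every term to one side and write the relation as F(x, y) = 0. Term by term,
  d/dx[xy] = x·y' + y
  d/dx[-24] = 0

The pieces without y' make up ∂F/∂x and the coefficient of y' is ∂F/∂y:
  ∂F/∂x = y,
  ∂F/∂y = x.

Since d/dx[F] = ∂F/∂x + (∂F/∂y)·y' = 0, solve for y':
  (∂F/∂y)·y' = -∂F/∂x
  dy/dx = -(∂F/∂x)/(∂F/∂y) = -(y)/(x) = -y/x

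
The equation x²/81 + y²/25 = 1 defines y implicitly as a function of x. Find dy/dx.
Apply d/dx to both sides, remembering that y depends on x. Each occurrence of y therefore brings in a y' = dy/dx via the chain rule.

With F(x, y) equal to the left-hand side minus the right, differentiate F term by term:
  d/dx[x^2/81] = 2x/81
  d/dx[y^2/25] = 2y·y'/25
  d/dx[-1] = 0
Adding these up, d/dx[F] = 0 becomes
  (2x/81) + (2y/25)·y' = 0,
so isolating y',
  dy/dx = -(2x/81)/(2y/25) = -25x/(81y)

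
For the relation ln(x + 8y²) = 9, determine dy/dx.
Differentiate both sides with respect to x, treating y as y(x). By the chain rule, any term containing y contributes a factor of y' = dy/dx when we differentiate it.

Move every term to one side and write the relation as F(x, y) = 0. Term by term,
  d/dx[ln(x + 8y^2)] = (16y·y' + 1)/(x + 8y^2)
  d/dx[-9] = 0

The pieces without y' make up ∂F/∂x and the coefficient of y' is ∂F/∂y:
  ∂F/∂x = 1/(x + 8y^2),
  ∂F/∂y = 16y/(x + 8y^2).

Since d/dx[F] = ∂F/∂x + (∂F/∂y)·y' = 0, solve for y':
  (∂F/∂y)·y' = -∂F/∂x
  dy/dx = -(∂F/∂x)/(∂F/∂y) = -(1/(x + 8y^2))/(16y/(x + 8y^2)) = -1/(16y)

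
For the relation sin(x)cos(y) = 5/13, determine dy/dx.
Differentiate the relation implicitly: treat y = y(x) and apply the chain rule, so every y-derivative picks up a y' = dy/dx factor.

With everything moved to the left-hand side, differentiate term by term:
  d/dx[sin(x)·cos(y)] = -y'·sin(x)·sin(y) + cos(x)·cos(y)
  d/dx[-5/13] = 0

Separating the contributions that come from x directly and those that come through y:
  without y':      cos(x)·cos(y)
  multiplying y':  -sin(x)·sin(y)

so (cos(x)·cos(y)) + (-sin(x)·sin(y))·y' = 0, and therefore
  dy/dx = -(cos(x)·cos(y))/(-sin(x)·sin(y)) = 1/(tan(x)·tan(y))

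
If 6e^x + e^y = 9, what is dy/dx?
Take d/dx of both sides. Since y is implicitly a function of x, the chain rule attaches a y' = dy/dx factor whenever we differentiate through y.

Set F(x, y) = (left side) − (right side), so the curve is F = 0. Differentiating each term of F:
  d/dx[6e^(x)] = 6e^(x)
  d/dx[e^(y)] = y'·e^(y)
  d/dx[-9] = 0

Collecting, the y'-free part is the partial derivative in x and the y' coefficient is the partial derivative in y:
  ∂F/∂x = 6e^(x)
  ∂F/∂y = e^(y)

so d/dx[F(x, y(x))] = ∂F/∂x + (∂F/∂y)·y' = 0. Rearranging,
  dy/dx = -(∂F/∂x)/(∂F/∂y) = -(6e^(x))/(e^(y)) = -6e^(x - y)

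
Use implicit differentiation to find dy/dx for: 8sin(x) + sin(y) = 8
Differentiate the relation implicitly: treat y = y(x) and apply the chain rule, so every y-derivative picks up a y' = dy/dx factor.

With everything moved to the left-hand side, differentiate term by term:
  d/dx[8sin(x)] = 8cos(x)
  d/dx[sin(y)] = y'·cos(y)
  d/dx[-8] = 0

Separating the contributions that come from x directly and those that come through y:
  without y':      8cos(x)
  multiplying y':  cos(y)

so (8cos(x)) + (cos(y))·y' = 0, and therefore
  dy/dx = -(8cos(x))/(cos(y)) = -8cos(x)/cos(y)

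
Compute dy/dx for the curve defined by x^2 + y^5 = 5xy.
Take d/dx of both sides. Since y is implicitly a function of x, the chain rule attaches a y' = dy/dx factor whenever we differentiate through y.

Set F(x, y) = (left side) − (right side), so the curve is F = 0. Differentiating each term of F:
  d/dx[x^2] = 2x
  d/dx[-5xy] = -5x·y' - 5y
  d/dx[y^5] = 5y^4·y'

Collecting, the y'-free part is the partial derivative in x and the y' coefficient is the partial derivative in y:
  ∂F/∂x = 2x - 5y
  ∂F/∂y = -5x + 5y^4

so d/dx[F(x, y(x))] = ∂F/∂x + (∂F/∂y)·y' = 0. Rearranging,
  dy/dx = -(∂F/∂x)/(∂F/∂y) = -(2x - 5y)/(-5x + 5y^4) = (2x/5 - y)/(x - y^4)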